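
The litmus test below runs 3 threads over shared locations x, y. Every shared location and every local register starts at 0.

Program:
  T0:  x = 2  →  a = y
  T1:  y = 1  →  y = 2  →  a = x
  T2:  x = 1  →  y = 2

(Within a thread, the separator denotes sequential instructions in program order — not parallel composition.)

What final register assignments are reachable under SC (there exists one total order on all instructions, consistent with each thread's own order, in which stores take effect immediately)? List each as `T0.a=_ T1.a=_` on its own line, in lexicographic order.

T0.a=0 T1.a=1
T0.a=0 T1.a=2
T0.a=1 T1.a=1
T0.a=1 T1.a=2
T0.a=2 T1.a=0
T0.a=2 T1.a=1
T0.a=2 T1.a=2

outcome vector order: (T0.a,T1.a)
|SC outcomes| = 7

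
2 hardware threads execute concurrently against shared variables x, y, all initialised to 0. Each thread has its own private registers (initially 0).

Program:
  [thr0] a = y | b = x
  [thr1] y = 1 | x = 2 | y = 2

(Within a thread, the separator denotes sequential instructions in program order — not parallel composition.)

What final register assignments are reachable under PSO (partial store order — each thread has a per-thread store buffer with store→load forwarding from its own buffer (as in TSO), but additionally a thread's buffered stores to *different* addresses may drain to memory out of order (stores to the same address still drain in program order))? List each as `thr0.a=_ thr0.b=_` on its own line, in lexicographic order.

outcome vector order: (thr0.a,thr0.b)
|PSO outcomes| = 6

thr0.a=0 thr0.b=0
thr0.a=0 thr0.b=2
thr0.a=1 thr0.b=0
thr0.a=1 thr0.b=2
thr0.a=2 thr0.b=0
thr0.a=2 thr0.b=2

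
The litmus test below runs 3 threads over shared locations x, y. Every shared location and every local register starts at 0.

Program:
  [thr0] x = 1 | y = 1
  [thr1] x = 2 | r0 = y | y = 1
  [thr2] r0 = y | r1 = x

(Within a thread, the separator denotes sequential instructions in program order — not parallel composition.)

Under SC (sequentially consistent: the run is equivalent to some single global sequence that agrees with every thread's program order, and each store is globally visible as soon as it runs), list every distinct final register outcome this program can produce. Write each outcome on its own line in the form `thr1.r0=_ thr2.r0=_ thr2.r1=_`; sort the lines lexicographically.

outcome vector order: (thr1.r0,thr2.r0,thr2.r1)
|SC outcomes| = 10

thr1.r0=0 thr2.r0=0 thr2.r1=0
thr1.r0=0 thr2.r0=0 thr2.r1=1
thr1.r0=0 thr2.r0=0 thr2.r1=2
thr1.r0=0 thr2.r0=1 thr2.r1=1
thr1.r0=0 thr2.r0=1 thr2.r1=2
thr1.r0=1 thr2.r0=0 thr2.r1=0
thr1.r0=1 thr2.r0=0 thr2.r1=1
thr1.r0=1 thr2.r0=0 thr2.r1=2
thr1.r0=1 thr2.r0=1 thr2.r1=1
thr1.r0=1 thr2.r0=1 thr2.r1=2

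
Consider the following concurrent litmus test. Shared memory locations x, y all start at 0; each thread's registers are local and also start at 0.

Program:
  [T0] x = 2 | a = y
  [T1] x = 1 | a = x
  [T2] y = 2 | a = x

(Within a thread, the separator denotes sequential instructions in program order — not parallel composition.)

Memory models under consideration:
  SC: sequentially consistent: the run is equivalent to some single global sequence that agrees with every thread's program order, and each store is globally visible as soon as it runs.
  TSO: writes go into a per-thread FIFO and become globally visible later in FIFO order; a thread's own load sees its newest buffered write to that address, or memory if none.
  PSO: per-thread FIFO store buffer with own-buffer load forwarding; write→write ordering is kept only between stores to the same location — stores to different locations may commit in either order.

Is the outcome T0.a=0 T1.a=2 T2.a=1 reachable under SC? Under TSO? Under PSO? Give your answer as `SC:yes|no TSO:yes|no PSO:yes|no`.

SC:no TSO:yes PSO:yes

outcome vector order: (T0.a,T1.a,T2.a)
under SC → 011 012 022 210 211 212 220 221 222
under TSO → 010 011 012 020 021 022 210 211 212 220 221 222
under PSO → 010 011 012 020 021 022 210 211 212 220 221 222
target 021 ∈ {TSO,PSO}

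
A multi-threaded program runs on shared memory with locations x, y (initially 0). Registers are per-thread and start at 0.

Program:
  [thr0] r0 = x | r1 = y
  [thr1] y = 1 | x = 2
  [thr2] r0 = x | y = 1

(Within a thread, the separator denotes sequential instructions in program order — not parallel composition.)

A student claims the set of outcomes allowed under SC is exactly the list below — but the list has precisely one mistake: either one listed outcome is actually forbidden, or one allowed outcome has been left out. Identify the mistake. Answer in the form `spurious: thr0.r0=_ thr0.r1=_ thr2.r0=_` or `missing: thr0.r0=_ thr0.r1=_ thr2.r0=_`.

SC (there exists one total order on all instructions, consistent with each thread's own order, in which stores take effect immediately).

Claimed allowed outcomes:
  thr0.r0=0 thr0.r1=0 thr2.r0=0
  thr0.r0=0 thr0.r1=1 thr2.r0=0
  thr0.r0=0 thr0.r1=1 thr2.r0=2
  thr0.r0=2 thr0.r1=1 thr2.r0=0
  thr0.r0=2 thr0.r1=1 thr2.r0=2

outcome vector order: (thr0.r0,thr0.r1,thr2.r0)
[SC] allowed = {<0 0 0> <0 0 2> <0 1 0> <0 1 2> <2 1 0> <2 1 2>}
SC∖claimed = {<0 0 2>}

missing: thr0.r0=0 thr0.r1=0 thr2.r0=2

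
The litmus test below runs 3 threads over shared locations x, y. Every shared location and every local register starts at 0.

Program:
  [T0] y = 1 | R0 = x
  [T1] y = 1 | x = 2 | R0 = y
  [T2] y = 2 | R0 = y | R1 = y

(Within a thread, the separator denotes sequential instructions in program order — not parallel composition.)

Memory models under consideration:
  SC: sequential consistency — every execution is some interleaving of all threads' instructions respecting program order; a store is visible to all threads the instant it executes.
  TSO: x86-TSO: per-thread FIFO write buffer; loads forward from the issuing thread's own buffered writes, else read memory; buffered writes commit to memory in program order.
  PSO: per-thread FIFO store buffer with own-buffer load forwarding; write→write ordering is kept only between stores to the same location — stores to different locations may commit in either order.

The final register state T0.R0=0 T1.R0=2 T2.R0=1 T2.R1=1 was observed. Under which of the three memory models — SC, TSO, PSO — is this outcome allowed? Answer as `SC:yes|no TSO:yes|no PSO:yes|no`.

outcome vector order: (T0.R0,T1.R0,T2.R0,T2.R1)
SC: 10 outcomes — {(0,1,1,1) (0,1,2,1) (0,1,2,2) (0,2,2,2) (2,1,1,1) (2,1,2,1) (2,1,2,2) (2,2,1,1) (2,2,2,1) (2,2,2,2)}
TSO: 12 outcomes — {(0,1,1,1) (0,1,2,1) (0,1,2,2) (0,2,1,1) (0,2,2,1) (0,2,2,2) (2,1,1,1) (2,1,2,1) (2,1,2,2) (2,2,1,1) (2,2,2,1) (2,2,2,2)}
PSO: 12 outcomes — {(0,1,1,1) (0,1,2,1) (0,1,2,2) (0,2,1,1) (0,2,2,1) (0,2,2,2) (2,1,1,1) (2,1,2,1) (2,1,2,2) (2,2,1,1) (2,2,2,1) (2,2,2,2)}
target (0,2,1,1) ∈ {TSO,PSO}

SC:no TSO:yes PSO:yes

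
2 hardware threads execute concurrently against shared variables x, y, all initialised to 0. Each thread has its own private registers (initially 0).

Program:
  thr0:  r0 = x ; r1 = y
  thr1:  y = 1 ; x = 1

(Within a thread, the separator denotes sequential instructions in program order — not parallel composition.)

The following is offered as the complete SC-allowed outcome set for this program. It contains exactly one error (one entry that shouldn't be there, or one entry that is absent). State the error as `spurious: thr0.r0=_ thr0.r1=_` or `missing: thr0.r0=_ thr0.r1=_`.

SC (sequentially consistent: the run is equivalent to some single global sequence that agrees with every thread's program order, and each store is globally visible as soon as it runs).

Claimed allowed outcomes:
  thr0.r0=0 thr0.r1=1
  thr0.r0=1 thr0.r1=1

missing: thr0.r0=0 thr0.r1=0

outcome vector order: (thr0.r0,thr0.r1)
SC: 3 outcomes — {0/0, 0/1, 1/1}
SC∖claimed = {0/0}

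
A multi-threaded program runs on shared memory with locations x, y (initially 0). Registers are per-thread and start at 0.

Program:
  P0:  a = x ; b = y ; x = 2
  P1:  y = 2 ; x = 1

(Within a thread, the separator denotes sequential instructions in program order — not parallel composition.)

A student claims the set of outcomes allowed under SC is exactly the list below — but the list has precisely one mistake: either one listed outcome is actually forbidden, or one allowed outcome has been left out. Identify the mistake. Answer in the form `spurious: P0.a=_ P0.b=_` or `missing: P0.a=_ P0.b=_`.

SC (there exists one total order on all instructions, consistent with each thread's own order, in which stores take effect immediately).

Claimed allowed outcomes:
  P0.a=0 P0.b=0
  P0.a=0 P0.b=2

missing: P0.a=1 P0.b=2

outcome vector order: (P0.a,P0.b)
[SC] allowed = {00, 02, 12}
SC∖claimed = {12}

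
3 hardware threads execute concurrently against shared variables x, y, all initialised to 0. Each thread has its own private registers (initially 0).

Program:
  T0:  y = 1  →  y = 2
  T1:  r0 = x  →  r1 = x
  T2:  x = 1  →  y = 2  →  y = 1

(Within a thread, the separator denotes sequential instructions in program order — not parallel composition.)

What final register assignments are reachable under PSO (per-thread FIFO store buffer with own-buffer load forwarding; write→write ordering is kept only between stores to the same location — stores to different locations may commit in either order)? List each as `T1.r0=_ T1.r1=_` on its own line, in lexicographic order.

T1.r0=0 T1.r1=0
T1.r0=0 T1.r1=1
T1.r0=1 T1.r1=1

outcome vector order: (T1.r0,T1.r1)
|PSO outcomes| = 3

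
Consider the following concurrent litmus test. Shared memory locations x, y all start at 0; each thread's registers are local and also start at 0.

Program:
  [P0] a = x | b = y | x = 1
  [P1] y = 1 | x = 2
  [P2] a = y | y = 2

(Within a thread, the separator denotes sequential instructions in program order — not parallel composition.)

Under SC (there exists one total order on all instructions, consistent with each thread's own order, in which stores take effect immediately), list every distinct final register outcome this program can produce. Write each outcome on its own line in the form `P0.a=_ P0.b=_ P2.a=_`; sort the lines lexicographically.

outcome vector order: (P0.a,P0.b,P2.a)
|SC outcomes| = 10

P0.a=0 P0.b=0 P2.a=0
P0.a=0 P0.b=0 P2.a=1
P0.a=0 P0.b=1 P2.a=0
P0.a=0 P0.b=1 P2.a=1
P0.a=0 P0.b=2 P2.a=0
P0.a=0 P0.b=2 P2.a=1
P0.a=2 P0.b=1 P2.a=0
P0.a=2 P0.b=1 P2.a=1
P0.a=2 P0.b=2 P2.a=0
P0.a=2 P0.b=2 P2.a=1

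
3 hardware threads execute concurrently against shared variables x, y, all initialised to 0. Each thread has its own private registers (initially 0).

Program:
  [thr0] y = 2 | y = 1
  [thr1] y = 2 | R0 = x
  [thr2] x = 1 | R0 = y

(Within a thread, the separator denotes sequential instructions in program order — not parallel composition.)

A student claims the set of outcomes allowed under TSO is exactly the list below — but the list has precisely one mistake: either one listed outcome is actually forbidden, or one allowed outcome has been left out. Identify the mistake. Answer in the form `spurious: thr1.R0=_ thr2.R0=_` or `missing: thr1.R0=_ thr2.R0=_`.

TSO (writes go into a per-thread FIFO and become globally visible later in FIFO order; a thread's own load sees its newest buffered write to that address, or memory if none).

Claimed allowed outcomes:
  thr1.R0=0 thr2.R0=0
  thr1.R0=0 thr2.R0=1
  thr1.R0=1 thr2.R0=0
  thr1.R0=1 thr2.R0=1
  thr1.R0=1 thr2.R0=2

outcome vector order: (thr1.R0,thr2.R0)
TSO (6): 0/0, 0/1, 0/2, 1/0, 1/1, 1/2
TSO∖claimed = {0/2}

missing: thr1.R0=0 thr2.R0=2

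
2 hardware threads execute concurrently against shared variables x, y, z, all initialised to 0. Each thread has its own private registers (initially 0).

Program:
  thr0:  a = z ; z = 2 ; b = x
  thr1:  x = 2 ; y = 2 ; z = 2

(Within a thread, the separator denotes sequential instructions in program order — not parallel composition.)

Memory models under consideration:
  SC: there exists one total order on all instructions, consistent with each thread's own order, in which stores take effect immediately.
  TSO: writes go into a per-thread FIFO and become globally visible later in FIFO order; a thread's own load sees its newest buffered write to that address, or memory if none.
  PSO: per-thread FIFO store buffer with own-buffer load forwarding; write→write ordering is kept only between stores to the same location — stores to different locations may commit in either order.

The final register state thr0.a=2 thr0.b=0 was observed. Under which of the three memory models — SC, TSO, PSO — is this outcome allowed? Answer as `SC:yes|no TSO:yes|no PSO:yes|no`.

outcome vector order: (thr0.a,thr0.b)
SC: 3 outcomes — {00, 02, 22}
TSO: 3 outcomes — {00, 02, 22}
PSO: 4 outcomes — {00, 02, 20, 22}
target 20 ∈ {PSO}

SC:no TSO:no PSO:yes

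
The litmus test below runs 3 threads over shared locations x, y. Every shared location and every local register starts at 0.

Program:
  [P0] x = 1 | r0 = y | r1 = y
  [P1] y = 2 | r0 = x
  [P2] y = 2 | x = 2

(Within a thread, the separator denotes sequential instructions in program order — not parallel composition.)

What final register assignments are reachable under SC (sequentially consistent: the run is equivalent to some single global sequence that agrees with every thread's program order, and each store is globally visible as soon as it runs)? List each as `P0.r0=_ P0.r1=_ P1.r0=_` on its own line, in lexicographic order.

outcome vector order: (P0.r0,P0.r1,P1.r0)
|SC outcomes| = 7

P0.r0=0 P0.r1=0 P1.r0=1
P0.r0=0 P0.r1=0 P1.r0=2
P0.r0=0 P0.r1=2 P1.r0=1
P0.r0=0 P0.r1=2 P1.r0=2
P0.r0=2 P0.r1=2 P1.r0=0
P0.r0=2 P0.r1=2 P1.r0=1
P0.r0=2 P0.r1=2 P1.r0=2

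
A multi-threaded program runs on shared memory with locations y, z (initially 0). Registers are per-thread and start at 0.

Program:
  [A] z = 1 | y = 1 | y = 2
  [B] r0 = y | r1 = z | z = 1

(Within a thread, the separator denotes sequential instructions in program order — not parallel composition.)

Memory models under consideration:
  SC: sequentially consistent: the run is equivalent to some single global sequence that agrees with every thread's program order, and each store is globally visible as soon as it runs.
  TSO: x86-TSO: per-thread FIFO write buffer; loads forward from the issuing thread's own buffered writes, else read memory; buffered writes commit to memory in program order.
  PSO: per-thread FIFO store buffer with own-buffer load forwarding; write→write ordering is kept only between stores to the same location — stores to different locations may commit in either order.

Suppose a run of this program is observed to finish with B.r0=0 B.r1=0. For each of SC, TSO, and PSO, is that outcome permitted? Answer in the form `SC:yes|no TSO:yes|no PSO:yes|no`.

outcome vector order: (B.r0,B.r1)
under SC → 0/0; 0/1; 1/1; 2/1
under TSO → 0/0; 0/1; 1/1; 2/1
under PSO → 0/0; 0/1; 1/0; 1/1; 2/0; 2/1
target 0/0 ∈ {SC,TSO,PSO}

SC:yes TSO:yes PSO:yes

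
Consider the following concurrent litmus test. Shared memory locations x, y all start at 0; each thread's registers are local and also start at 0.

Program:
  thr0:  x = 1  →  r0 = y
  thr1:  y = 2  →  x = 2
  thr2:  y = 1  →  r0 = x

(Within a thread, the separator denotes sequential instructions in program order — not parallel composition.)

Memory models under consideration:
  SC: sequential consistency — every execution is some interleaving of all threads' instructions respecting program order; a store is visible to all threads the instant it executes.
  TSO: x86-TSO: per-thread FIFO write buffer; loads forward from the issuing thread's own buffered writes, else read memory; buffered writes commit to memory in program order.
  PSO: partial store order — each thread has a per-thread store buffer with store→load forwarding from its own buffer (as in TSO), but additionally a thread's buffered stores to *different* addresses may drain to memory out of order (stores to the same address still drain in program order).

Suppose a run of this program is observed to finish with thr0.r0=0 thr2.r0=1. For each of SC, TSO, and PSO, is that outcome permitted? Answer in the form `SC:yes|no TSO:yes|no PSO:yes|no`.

SC:yes TSO:yes PSO:yes

outcome vector order: (thr0.r0,thr2.r0)
under SC → 01, 02, 10, 11, 12, 20, 21, 22
under TSO → 00, 01, 02, 10, 11, 12, 20, 21, 22
under PSO → 00, 01, 02, 10, 11, 12, 20, 21, 22
target 01 ∈ {SC,TSO,PSO}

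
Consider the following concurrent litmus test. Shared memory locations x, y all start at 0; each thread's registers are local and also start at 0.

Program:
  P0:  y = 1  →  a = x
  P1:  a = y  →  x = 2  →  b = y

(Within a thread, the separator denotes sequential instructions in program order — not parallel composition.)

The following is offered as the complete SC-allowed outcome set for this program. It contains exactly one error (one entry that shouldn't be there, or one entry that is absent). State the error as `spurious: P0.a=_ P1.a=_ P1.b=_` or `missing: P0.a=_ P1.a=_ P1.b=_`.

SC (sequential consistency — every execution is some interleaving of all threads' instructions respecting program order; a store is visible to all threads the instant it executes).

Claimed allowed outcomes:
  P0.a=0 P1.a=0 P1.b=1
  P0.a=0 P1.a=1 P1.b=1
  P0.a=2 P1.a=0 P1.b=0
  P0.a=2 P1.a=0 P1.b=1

missing: P0.a=2 P1.a=1 P1.b=1

outcome vector order: (P0.a,P1.a,P1.b)
under SC → (0,0,1); (0,1,1); (2,0,0); (2,0,1); (2,1,1)
SC∖claimed = {(2,1,1)}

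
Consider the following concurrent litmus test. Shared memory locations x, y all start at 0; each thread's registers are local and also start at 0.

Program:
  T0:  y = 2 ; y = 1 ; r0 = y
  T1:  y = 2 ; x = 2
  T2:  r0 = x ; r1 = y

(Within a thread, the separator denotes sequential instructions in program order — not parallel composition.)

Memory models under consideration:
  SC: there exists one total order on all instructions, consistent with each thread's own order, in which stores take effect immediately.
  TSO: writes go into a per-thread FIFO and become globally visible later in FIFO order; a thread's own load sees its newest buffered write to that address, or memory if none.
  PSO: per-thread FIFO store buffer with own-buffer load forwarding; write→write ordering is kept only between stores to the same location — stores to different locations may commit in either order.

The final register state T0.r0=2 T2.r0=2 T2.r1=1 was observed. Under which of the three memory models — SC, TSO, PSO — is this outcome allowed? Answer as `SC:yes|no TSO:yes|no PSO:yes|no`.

SC:no TSO:no PSO:yes

outcome vector order: (T0.r0,T2.r0,T2.r1)
under SC → <1 0 0> <1 0 1> <1 0 2> <1 2 1> <1 2 2> <2 0 0> <2 0 1> <2 0 2> <2 2 2>
under TSO → <1 0 0> <1 0 1> <1 0 2> <1 2 1> <1 2 2> <2 0 0> <2 0 1> <2 0 2> <2 2 2>
under PSO → <1 0 0> <1 0 1> <1 0 2> <1 2 0> <1 2 1> <1 2 2> <2 0 0> <2 0 1> <2 0 2> <2 2 0> <2 2 1> <2 2 2>
target <2 2 1> ∈ {PSO}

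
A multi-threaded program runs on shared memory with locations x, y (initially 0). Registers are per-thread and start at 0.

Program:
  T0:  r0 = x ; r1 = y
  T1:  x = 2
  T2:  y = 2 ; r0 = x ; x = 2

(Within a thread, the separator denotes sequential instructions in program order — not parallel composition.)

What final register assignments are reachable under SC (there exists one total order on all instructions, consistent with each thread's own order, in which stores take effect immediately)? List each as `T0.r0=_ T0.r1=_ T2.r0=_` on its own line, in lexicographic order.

T0.r0=0 T0.r1=0 T2.r0=0
T0.r0=0 T0.r1=0 T2.r0=2
T0.r0=0 T0.r1=2 T2.r0=0
T0.r0=0 T0.r1=2 T2.r0=2
T0.r0=2 T0.r1=0 T2.r0=2
T0.r0=2 T0.r1=2 T2.r0=0
T0.r0=2 T0.r1=2 T2.r0=2

outcome vector order: (T0.r0,T0.r1,T2.r0)
|SC outcomes| = 7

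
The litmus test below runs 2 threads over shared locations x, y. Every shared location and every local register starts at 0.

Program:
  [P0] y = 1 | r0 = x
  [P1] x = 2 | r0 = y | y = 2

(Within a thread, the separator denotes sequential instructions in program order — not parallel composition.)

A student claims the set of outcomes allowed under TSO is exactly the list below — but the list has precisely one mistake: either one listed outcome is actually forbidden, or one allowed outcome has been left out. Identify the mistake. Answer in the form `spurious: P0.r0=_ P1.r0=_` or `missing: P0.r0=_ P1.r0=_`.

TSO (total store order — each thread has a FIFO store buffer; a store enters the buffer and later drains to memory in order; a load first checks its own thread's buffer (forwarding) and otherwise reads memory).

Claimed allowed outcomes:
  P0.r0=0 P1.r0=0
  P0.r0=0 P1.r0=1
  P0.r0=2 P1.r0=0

missing: P0.r0=2 P1.r0=1

outcome vector order: (P0.r0,P1.r0)
TSO: 4 outcomes — {00; 01; 20; 21}
TSO∖claimed = {21}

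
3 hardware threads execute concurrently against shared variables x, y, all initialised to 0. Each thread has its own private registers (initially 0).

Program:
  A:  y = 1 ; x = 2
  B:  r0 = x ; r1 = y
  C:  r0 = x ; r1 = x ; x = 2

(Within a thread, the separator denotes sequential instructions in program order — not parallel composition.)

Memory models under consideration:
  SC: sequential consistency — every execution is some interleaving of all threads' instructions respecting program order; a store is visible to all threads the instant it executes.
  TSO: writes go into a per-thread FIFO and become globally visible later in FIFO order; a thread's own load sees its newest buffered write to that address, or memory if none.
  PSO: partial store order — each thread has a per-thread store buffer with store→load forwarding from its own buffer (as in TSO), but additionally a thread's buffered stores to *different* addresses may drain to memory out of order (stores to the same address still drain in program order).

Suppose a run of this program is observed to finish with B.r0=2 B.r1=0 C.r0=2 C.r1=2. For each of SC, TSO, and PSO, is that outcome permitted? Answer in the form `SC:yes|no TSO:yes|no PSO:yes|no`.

SC:no TSO:no PSO:yes

outcome vector order: (B.r0,B.r1,C.r0,C.r1)
SC: 10 outcomes — {<0 0 0 0> <0 0 0 2> <0 0 2 2> <0 1 0 0> <0 1 0 2> <0 1 2 2> <2 0 0 0> <2 1 0 0> <2 1 0 2> <2 1 2 2>}
TSO: 10 outcomes — {<0 0 0 0> <0 0 0 2> <0 0 2 2> <0 1 0 0> <0 1 0 2> <0 1 2 2> <2 0 0 0> <2 1 0 0> <2 1 0 2> <2 1 2 2>}
PSO: 12 outcomes — {<0 0 0 0> <0 0 0 2> <0 0 2 2> <0 1 0 0> <0 1 0 2> <0 1 2 2> <2 0 0 0> <2 0 0 2> <2 0 2 2> <2 1 0 0> <2 1 0 2> <2 1 2 2>}
target <2 0 2 2> ∈ {PSO}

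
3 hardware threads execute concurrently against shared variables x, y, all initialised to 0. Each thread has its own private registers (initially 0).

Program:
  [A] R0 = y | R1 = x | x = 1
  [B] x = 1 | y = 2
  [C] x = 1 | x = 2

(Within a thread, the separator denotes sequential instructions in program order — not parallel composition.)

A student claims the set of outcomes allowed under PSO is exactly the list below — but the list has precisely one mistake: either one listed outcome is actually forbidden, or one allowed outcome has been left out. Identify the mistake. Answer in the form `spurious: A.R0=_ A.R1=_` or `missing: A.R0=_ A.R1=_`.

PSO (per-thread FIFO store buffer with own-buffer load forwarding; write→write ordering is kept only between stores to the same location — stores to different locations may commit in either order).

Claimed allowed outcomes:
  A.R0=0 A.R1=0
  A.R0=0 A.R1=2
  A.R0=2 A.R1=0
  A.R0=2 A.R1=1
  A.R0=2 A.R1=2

missing: A.R0=0 A.R1=1

outcome vector order: (A.R0,A.R1)
[PSO] allowed = {00, 01, 02, 20, 21, 22}
PSO∖claimed = {01}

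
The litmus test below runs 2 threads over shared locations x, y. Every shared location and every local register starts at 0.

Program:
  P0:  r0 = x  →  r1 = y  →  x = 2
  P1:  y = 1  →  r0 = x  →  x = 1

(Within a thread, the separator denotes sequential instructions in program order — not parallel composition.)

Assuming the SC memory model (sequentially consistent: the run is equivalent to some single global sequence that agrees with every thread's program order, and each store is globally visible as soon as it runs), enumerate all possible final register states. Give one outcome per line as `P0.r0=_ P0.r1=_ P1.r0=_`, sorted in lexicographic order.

P0.r0=0 P0.r1=0 P1.r0=0
P0.r0=0 P0.r1=0 P1.r0=2
P0.r0=0 P0.r1=1 P1.r0=0
P0.r0=0 P0.r1=1 P1.r0=2
P0.r0=1 P0.r1=1 P1.r0=0

outcome vector order: (P0.r0,P0.r1,P1.r0)
|SC outcomes| = 5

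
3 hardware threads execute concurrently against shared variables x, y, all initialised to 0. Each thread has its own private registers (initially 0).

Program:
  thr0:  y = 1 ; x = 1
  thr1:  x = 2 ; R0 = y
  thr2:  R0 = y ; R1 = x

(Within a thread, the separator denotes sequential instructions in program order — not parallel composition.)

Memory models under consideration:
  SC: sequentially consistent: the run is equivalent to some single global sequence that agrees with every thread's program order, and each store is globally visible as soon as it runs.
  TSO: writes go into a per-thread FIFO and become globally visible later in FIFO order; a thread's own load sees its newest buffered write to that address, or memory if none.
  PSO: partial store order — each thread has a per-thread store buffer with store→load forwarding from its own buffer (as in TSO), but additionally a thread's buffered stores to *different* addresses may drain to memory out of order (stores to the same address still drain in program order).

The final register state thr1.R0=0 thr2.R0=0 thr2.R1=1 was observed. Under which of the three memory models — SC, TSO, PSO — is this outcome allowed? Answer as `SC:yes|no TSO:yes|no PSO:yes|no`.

SC:yes TSO:yes PSO:yes

outcome vector order: (thr1.R0,thr2.R0,thr2.R1)
SC (11): 0/0/0; 0/0/1; 0/0/2; 0/1/1; 0/1/2; 1/0/0; 1/0/1; 1/0/2; 1/1/0; 1/1/1; 1/1/2
TSO (12): 0/0/0; 0/0/1; 0/0/2; 0/1/0; 0/1/1; 0/1/2; 1/0/0; 1/0/1; 1/0/2; 1/1/0; 1/1/1; 1/1/2
PSO (12): 0/0/0; 0/0/1; 0/0/2; 0/1/0; 0/1/1; 0/1/2; 1/0/0; 1/0/1; 1/0/2; 1/1/0; 1/1/1; 1/1/2
target 0/0/1 ∈ {SC,TSO,PSO}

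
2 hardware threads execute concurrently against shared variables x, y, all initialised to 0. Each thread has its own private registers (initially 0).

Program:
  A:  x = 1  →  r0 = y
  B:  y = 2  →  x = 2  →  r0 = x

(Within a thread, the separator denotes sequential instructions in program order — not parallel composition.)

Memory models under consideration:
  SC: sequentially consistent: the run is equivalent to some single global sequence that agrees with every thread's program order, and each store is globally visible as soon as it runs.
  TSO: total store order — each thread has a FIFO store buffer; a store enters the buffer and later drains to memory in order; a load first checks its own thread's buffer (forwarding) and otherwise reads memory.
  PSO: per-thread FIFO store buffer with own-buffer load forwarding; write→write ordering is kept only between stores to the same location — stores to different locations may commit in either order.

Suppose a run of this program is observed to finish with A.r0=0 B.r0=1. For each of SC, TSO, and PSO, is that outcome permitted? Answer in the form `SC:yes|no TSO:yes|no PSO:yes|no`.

SC:no TSO:yes PSO:yes

outcome vector order: (A.r0,B.r0)
SC (3): 02 21 22
TSO (4): 01 02 21 22
PSO (4): 01 02 21 22
target 01 ∈ {TSO,PSO}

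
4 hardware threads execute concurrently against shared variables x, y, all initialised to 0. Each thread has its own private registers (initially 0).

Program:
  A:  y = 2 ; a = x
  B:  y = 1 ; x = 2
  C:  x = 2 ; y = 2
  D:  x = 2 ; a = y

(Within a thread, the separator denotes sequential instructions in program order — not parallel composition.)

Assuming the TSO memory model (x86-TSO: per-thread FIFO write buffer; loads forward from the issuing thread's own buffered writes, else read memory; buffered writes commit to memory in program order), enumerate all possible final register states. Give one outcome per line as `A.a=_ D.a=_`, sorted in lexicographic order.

outcome vector order: (A.a,D.a)
|TSO outcomes| = 6

A.a=0 D.a=0
A.a=0 D.a=1
A.a=0 D.a=2
A.a=2 D.a=0
A.a=2 D.a=1
A.a=2 D.a=2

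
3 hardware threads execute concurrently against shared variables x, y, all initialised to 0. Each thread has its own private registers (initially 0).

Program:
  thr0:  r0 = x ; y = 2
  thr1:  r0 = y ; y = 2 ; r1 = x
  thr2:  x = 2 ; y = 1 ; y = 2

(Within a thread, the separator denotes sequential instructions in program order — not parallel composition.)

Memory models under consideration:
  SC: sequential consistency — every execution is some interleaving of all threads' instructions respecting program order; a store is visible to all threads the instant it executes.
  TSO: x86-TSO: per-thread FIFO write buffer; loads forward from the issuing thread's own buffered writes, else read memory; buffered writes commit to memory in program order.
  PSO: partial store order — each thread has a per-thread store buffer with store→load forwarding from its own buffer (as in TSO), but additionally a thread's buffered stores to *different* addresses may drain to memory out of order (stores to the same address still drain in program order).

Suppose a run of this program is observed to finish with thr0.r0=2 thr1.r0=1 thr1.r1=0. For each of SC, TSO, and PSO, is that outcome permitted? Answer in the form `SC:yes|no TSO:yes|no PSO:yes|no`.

outcome vector order: (thr0.r0,thr1.r0,thr1.r1)
under SC → (0,0,0) (0,0,2) (0,1,2) (0,2,0) (0,2,2) (2,0,0) (2,0,2) (2,1,2) (2,2,2)
under TSO → (0,0,0) (0,0,2) (0,1,2) (0,2,0) (0,2,2) (2,0,0) (2,0,2) (2,1,2) (2,2,2)
under PSO → (0,0,0) (0,0,2) (0,1,0) (0,1,2) (0,2,0) (0,2,2) (2,0,0) (2,0,2) (2,1,0) (2,1,2) (2,2,0) (2,2,2)
target (2,1,0) ∈ {PSO}

SC:no TSO:no PSO:yes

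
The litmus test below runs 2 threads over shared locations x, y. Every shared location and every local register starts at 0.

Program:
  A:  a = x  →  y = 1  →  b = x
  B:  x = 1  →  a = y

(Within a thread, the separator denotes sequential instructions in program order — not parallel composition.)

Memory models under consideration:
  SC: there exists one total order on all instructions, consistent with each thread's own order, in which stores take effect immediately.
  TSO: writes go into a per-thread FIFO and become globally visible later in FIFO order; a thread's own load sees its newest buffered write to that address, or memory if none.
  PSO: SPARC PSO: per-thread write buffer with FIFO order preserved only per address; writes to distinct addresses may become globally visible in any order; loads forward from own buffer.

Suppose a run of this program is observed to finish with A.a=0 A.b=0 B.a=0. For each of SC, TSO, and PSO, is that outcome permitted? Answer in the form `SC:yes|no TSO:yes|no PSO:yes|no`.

outcome vector order: (A.a,A.b,B.a)
SC: 5 outcomes — {001; 010; 011; 110; 111}
TSO: 6 outcomes — {000; 001; 010; 011; 110; 111}
PSO: 6 outcomes — {000; 001; 010; 011; 110; 111}
target 000 ∈ {TSO,PSO}

SC:no TSO:yes PSO:yes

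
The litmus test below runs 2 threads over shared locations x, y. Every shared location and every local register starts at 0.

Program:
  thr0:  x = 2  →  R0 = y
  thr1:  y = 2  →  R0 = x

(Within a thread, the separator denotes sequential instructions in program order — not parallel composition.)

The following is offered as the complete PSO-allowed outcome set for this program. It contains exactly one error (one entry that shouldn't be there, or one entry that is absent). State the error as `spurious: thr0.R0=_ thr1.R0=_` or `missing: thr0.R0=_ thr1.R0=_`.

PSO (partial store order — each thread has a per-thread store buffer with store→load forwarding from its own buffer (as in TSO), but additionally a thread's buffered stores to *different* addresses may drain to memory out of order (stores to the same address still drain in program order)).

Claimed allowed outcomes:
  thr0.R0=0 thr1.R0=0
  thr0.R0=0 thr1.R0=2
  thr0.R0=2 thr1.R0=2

missing: thr0.R0=2 thr1.R0=0

outcome vector order: (thr0.R0,thr1.R0)
under PSO → 0/0, 0/2, 2/0, 2/2
PSO∖claimed = {2/0}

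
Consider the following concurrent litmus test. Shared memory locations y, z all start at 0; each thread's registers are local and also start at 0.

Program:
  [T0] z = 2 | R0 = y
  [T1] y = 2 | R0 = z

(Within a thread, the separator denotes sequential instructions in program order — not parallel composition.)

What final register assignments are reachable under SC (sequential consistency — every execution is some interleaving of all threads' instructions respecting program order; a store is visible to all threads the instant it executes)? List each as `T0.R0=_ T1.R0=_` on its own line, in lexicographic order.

T0.R0=0 T1.R0=2
T0.R0=2 T1.R0=0
T0.R0=2 T1.R0=2

outcome vector order: (T0.R0,T1.R0)
|SC outcomes| = 3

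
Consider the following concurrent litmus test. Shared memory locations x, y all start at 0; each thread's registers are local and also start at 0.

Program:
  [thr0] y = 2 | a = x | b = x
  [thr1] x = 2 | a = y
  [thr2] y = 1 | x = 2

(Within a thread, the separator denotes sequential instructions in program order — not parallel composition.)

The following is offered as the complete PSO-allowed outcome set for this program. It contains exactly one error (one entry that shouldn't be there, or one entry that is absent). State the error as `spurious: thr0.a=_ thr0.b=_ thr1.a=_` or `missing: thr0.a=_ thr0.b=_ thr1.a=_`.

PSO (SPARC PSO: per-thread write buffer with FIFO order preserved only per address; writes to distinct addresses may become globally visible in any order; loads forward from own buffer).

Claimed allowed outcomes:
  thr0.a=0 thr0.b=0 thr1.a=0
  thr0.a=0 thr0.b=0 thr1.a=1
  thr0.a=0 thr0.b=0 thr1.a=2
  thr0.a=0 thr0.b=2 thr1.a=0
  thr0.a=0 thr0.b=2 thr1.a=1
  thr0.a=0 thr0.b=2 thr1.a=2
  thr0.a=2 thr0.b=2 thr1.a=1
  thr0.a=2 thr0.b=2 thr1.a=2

missing: thr0.a=2 thr0.b=2 thr1.a=0

outcome vector order: (thr0.a,thr0.b,thr1.a)
PSO (9): 0/0/0 0/0/1 0/0/2 0/2/0 0/2/1 0/2/2 2/2/0 2/2/1 2/2/2
PSO∖claimed = {2/2/0}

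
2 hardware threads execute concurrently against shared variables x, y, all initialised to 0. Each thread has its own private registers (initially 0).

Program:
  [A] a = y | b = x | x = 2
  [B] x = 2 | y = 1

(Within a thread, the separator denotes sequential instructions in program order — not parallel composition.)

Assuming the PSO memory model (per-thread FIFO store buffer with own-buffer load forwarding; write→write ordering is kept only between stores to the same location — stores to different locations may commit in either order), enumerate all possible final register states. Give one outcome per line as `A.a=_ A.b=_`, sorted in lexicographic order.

A.a=0 A.b=0
A.a=0 A.b=2
A.a=1 A.b=0
A.a=1 A.b=2

outcome vector order: (A.a,A.b)
|PSO outcomes| = 4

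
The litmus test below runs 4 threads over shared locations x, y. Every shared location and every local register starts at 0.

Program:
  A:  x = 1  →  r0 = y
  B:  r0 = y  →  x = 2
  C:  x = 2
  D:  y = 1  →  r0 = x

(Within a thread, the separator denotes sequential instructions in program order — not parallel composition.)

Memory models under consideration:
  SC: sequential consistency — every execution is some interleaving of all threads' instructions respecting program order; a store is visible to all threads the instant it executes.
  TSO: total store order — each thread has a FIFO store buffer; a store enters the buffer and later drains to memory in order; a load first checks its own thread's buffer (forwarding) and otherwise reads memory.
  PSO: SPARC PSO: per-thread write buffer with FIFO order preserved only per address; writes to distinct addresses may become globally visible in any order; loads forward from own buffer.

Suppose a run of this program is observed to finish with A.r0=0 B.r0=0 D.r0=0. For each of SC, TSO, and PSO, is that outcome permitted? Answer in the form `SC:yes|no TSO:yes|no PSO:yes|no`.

outcome vector order: (A.r0,B.r0,D.r0)
SC (10): 001 002 011 012 100 101 102 110 111 112
TSO (12): 000 001 002 010 011 012 100 101 102 110 111 112
PSO (12): 000 001 002 010 011 012 100 101 102 110 111 112
target 000 ∈ {TSO,PSO}

SC:no TSO:yes PSO:yes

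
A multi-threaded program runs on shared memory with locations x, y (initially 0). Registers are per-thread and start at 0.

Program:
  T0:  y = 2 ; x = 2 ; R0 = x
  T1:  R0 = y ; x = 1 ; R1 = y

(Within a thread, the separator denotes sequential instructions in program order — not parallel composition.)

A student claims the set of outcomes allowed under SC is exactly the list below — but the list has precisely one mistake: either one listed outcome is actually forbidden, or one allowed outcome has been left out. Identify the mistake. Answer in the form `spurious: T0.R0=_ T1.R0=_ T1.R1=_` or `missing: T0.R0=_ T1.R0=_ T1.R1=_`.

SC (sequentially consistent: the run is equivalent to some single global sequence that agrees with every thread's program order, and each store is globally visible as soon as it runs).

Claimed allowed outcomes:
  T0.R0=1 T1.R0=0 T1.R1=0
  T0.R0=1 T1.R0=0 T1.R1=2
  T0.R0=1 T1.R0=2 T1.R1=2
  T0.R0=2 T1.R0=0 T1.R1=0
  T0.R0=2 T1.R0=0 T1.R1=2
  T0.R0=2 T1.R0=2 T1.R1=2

spurious: T0.R0=1 T1.R0=0 T1.R1=0

outcome vector order: (T0.R0,T1.R0,T1.R1)
SC (5): 1/0/2, 1/2/2, 2/0/0, 2/0/2, 2/2/2
claimed∖SC = {1/0/0}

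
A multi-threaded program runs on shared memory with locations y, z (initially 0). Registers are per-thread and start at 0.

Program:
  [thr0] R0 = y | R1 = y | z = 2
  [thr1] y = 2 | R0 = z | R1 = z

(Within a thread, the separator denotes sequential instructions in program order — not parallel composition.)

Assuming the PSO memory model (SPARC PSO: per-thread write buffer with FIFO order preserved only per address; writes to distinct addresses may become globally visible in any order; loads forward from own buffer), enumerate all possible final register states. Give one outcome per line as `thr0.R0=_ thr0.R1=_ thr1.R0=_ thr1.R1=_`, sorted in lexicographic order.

outcome vector order: (thr0.R0,thr0.R1,thr1.R0,thr1.R1)
|PSO outcomes| = 9

thr0.R0=0 thr0.R1=0 thr1.R0=0 thr1.R1=0
thr0.R0=0 thr0.R1=0 thr1.R0=0 thr1.R1=2
thr0.R0=0 thr0.R1=0 thr1.R0=2 thr1.R1=2
thr0.R0=0 thr0.R1=2 thr1.R0=0 thr1.R1=0
thr0.R0=0 thr0.R1=2 thr1.R0=0 thr1.R1=2
thr0.R0=0 thr0.R1=2 thr1.R0=2 thr1.R1=2
thr0.R0=2 thr0.R1=2 thr1.R0=0 thr1.R1=0
thr0.R0=2 thr0.R1=2 thr1.R0=0 thr1.R1=2
thr0.R0=2 thr0.R1=2 thr1.R0=2 thr1.R1=2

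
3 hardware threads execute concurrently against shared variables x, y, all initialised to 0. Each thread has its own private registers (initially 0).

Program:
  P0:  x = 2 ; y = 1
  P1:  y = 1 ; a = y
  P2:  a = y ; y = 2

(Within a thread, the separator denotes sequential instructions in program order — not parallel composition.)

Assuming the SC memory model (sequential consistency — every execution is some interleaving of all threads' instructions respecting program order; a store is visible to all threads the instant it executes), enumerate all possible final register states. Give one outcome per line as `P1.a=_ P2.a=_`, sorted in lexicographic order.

outcome vector order: (P1.a,P2.a)
|SC outcomes| = 4

P1.a=1 P2.a=0
P1.a=1 P2.a=1
P1.a=2 P2.a=0
P1.a=2 P2.a=1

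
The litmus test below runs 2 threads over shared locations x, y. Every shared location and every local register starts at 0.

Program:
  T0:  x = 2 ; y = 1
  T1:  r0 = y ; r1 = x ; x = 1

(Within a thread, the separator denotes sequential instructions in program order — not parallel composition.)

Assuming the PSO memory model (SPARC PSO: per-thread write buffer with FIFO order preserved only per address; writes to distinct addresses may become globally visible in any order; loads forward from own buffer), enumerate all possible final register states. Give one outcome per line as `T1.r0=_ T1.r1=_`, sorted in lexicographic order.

outcome vector order: (T1.r0,T1.r1)
|PSO outcomes| = 4

T1.r0=0 T1.r1=0
T1.r0=0 T1.r1=2
T1.r0=1 T1.r1=0
T1.r0=1 T1.r1=2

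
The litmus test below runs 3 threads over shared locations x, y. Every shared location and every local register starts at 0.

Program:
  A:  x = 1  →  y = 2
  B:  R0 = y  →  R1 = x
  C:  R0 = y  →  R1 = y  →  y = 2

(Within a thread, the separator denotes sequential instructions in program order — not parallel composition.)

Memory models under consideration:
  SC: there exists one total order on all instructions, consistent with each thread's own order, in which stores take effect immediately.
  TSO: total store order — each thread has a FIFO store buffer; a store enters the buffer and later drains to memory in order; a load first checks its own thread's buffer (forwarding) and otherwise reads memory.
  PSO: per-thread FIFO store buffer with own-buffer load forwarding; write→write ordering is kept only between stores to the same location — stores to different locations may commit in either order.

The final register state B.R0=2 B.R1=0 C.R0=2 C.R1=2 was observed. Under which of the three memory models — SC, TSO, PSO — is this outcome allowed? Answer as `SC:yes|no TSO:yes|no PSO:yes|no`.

outcome vector order: (B.R0,B.R1,C.R0,C.R1)
SC: 10 outcomes — {0/0/0/0, 0/0/0/2, 0/0/2/2, 0/1/0/0, 0/1/0/2, 0/1/2/2, 2/0/0/0, 2/1/0/0, 2/1/0/2, 2/1/2/2}
TSO: 10 outcomes — {0/0/0/0, 0/0/0/2, 0/0/2/2, 0/1/0/0, 0/1/0/2, 0/1/2/2, 2/0/0/0, 2/1/0/0, 2/1/0/2, 2/1/2/2}
PSO: 12 outcomes — {0/0/0/0, 0/0/0/2, 0/0/2/2, 0/1/0/0, 0/1/0/2, 0/1/2/2, 2/0/0/0, 2/0/0/2, 2/0/2/2, 2/1/0/0, 2/1/0/2, 2/1/2/2}
target 2/0/2/2 ∈ {PSO}

SC:no TSO:no PSO:yes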